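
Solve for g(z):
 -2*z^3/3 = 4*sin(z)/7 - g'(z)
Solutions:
 g(z) = C1 + z^4/6 - 4*cos(z)/7


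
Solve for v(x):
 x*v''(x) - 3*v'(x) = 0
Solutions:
 v(x) = C1 + C2*x^4


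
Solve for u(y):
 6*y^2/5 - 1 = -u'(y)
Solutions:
 u(y) = C1 - 2*y^3/5 + y


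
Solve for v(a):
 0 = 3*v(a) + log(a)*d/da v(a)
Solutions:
 v(a) = C1*exp(-3*li(a))


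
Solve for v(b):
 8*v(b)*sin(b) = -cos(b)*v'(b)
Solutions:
 v(b) = C1*cos(b)^8


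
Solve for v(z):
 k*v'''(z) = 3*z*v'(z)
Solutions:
 v(z) = C1 + Integral(C2*airyai(3^(1/3)*z*(1/k)^(1/3)) + C3*airybi(3^(1/3)*z*(1/k)^(1/3)), z)


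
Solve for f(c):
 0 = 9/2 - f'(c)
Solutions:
 f(c) = C1 + 9*c/2


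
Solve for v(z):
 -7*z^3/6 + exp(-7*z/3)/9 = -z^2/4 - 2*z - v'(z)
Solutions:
 v(z) = C1 + 7*z^4/24 - z^3/12 - z^2 + exp(-7*z/3)/21


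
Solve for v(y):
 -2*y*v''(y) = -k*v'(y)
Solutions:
 v(y) = C1 + y^(re(k)/2 + 1)*(C2*sin(log(y)*Abs(im(k))/2) + C3*cos(log(y)*im(k)/2))


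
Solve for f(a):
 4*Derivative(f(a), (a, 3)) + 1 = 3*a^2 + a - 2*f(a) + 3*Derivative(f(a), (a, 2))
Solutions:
 f(a) = C1*exp(a*((4*sqrt(14) + 15)^(-1/3) + 2 + (4*sqrt(14) + 15)^(1/3))/8)*sin(sqrt(3)*a*(-(4*sqrt(14) + 15)^(1/3) + (4*sqrt(14) + 15)^(-1/3))/8) + C2*exp(a*((4*sqrt(14) + 15)^(-1/3) + 2 + (4*sqrt(14) + 15)^(1/3))/8)*cos(sqrt(3)*a*(-(4*sqrt(14) + 15)^(1/3) + (4*sqrt(14) + 15)^(-1/3))/8) + C3*exp(a*(-(4*sqrt(14) + 15)^(1/3) - 1/(4*sqrt(14) + 15)^(1/3) + 1)/4) + 3*a^2/2 + a/2 + 4


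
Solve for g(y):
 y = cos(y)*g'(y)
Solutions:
 g(y) = C1 + Integral(y/cos(y), y)


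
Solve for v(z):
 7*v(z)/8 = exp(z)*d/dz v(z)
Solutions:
 v(z) = C1*exp(-7*exp(-z)/8)


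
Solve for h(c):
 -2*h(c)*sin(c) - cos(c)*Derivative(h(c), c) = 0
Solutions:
 h(c) = C1*cos(c)^2


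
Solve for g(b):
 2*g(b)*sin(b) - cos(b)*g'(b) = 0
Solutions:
 g(b) = C1/cos(b)^2


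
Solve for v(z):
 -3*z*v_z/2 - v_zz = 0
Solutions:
 v(z) = C1 + C2*erf(sqrt(3)*z/2)


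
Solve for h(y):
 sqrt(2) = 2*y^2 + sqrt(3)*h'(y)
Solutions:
 h(y) = C1 - 2*sqrt(3)*y^3/9 + sqrt(6)*y/3


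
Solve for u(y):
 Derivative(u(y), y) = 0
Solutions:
 u(y) = C1


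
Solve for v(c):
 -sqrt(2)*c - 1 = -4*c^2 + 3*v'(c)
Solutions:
 v(c) = C1 + 4*c^3/9 - sqrt(2)*c^2/6 - c/3


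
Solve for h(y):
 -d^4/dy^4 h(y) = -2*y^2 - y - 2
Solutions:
 h(y) = C1 + C2*y + C3*y^2 + C4*y^3 + y^6/180 + y^5/120 + y^4/12


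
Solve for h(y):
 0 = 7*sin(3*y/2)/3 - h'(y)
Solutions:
 h(y) = C1 - 14*cos(3*y/2)/9


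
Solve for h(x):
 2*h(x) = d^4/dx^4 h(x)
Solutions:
 h(x) = C1*exp(-2^(1/4)*x) + C2*exp(2^(1/4)*x) + C3*sin(2^(1/4)*x) + C4*cos(2^(1/4)*x)


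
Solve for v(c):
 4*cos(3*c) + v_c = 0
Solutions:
 v(c) = C1 - 4*sin(3*c)/3


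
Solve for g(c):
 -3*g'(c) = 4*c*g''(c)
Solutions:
 g(c) = C1 + C2*c^(1/4)


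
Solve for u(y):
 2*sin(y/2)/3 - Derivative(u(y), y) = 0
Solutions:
 u(y) = C1 - 4*cos(y/2)/3


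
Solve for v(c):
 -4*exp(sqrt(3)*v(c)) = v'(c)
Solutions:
 v(c) = sqrt(3)*(2*log(1/(C1 + 4*c)) - log(3))/6


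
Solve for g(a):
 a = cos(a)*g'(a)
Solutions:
 g(a) = C1 + Integral(a/cos(a), a)


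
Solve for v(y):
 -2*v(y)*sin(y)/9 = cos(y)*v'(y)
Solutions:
 v(y) = C1*cos(y)^(2/9)


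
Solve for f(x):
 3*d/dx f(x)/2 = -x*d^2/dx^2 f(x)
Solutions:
 f(x) = C1 + C2/sqrt(x)


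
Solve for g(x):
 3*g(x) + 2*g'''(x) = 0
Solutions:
 g(x) = C3*exp(-2^(2/3)*3^(1/3)*x/2) + (C1*sin(2^(2/3)*3^(5/6)*x/4) + C2*cos(2^(2/3)*3^(5/6)*x/4))*exp(2^(2/3)*3^(1/3)*x/4)


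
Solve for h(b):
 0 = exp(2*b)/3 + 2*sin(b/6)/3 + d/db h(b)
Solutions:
 h(b) = C1 - exp(2*b)/6 + 4*cos(b/6)


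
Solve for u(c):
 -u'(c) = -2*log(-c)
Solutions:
 u(c) = C1 + 2*c*log(-c) - 2*c


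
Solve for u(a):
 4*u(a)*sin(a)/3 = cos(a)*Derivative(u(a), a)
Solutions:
 u(a) = C1/cos(a)^(4/3)


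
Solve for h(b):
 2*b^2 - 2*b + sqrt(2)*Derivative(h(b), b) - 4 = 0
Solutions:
 h(b) = C1 - sqrt(2)*b^3/3 + sqrt(2)*b^2/2 + 2*sqrt(2)*b


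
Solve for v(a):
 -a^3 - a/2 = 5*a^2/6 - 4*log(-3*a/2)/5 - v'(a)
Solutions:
 v(a) = C1 + a^4/4 + 5*a^3/18 + a^2/4 - 4*a*log(-a)/5 + 4*a*(-log(3) + log(2) + 1)/5


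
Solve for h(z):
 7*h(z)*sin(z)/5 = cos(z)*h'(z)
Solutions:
 h(z) = C1/cos(z)^(7/5)


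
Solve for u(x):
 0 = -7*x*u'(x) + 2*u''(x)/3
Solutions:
 u(x) = C1 + C2*erfi(sqrt(21)*x/2)


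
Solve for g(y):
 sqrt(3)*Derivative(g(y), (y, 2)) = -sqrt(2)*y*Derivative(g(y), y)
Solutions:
 g(y) = C1 + C2*erf(6^(3/4)*y/6)


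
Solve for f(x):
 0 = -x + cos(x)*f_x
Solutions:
 f(x) = C1 + Integral(x/cos(x), x)


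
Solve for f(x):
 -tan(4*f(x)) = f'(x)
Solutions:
 f(x) = -asin(C1*exp(-4*x))/4 + pi/4
 f(x) = asin(C1*exp(-4*x))/4


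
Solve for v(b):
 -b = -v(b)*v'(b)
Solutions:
 v(b) = -sqrt(C1 + b^2)
 v(b) = sqrt(C1 + b^2)


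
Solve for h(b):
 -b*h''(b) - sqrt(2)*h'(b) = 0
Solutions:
 h(b) = C1 + C2*b^(1 - sqrt(2))


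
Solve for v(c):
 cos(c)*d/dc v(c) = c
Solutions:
 v(c) = C1 + Integral(c/cos(c), c)


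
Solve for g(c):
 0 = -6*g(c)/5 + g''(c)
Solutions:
 g(c) = C1*exp(-sqrt(30)*c/5) + C2*exp(sqrt(30)*c/5)


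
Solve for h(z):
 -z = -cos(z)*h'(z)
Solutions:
 h(z) = C1 + Integral(z/cos(z), z)


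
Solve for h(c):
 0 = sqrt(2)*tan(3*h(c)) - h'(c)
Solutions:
 h(c) = -asin(C1*exp(3*sqrt(2)*c))/3 + pi/3
 h(c) = asin(C1*exp(3*sqrt(2)*c))/3


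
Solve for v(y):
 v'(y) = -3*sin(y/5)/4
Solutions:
 v(y) = C1 + 15*cos(y/5)/4


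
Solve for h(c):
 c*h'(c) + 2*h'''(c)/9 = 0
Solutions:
 h(c) = C1 + Integral(C2*airyai(-6^(2/3)*c/2) + C3*airybi(-6^(2/3)*c/2), c)


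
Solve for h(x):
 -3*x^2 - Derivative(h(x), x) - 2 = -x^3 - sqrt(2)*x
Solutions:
 h(x) = C1 + x^4/4 - x^3 + sqrt(2)*x^2/2 - 2*x


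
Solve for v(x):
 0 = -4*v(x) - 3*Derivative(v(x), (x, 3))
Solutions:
 v(x) = C3*exp(-6^(2/3)*x/3) + (C1*sin(2^(2/3)*3^(1/6)*x/2) + C2*cos(2^(2/3)*3^(1/6)*x/2))*exp(6^(2/3)*x/6)


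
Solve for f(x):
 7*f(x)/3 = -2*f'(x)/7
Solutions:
 f(x) = C1*exp(-49*x/6)


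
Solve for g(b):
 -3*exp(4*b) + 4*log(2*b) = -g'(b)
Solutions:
 g(b) = C1 - 4*b*log(b) + 4*b*(1 - log(2)) + 3*exp(4*b)/4


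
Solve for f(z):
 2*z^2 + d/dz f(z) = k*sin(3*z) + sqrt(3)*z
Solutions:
 f(z) = C1 - k*cos(3*z)/3 - 2*z^3/3 + sqrt(3)*z^2/2


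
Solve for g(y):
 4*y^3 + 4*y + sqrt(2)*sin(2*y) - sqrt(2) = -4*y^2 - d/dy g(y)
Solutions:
 g(y) = C1 - y^4 - 4*y^3/3 - 2*y^2 + sqrt(2)*y + sqrt(2)*cos(2*y)/2


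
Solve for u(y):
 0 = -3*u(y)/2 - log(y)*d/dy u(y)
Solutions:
 u(y) = C1*exp(-3*li(y)/2)


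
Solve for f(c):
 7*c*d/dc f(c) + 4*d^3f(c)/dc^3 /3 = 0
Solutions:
 f(c) = C1 + Integral(C2*airyai(-42^(1/3)*c/2) + C3*airybi(-42^(1/3)*c/2), c)


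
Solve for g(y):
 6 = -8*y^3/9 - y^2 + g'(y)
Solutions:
 g(y) = C1 + 2*y^4/9 + y^3/3 + 6*y


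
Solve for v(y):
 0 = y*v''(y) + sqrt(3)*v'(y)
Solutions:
 v(y) = C1 + C2*y^(1 - sqrt(3))


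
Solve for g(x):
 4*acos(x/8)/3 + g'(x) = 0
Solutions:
 g(x) = C1 - 4*x*acos(x/8)/3 + 4*sqrt(64 - x^2)/3


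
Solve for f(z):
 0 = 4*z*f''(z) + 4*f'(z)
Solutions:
 f(z) = C1 + C2*log(z)


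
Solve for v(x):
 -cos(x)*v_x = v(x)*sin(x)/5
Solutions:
 v(x) = C1*cos(x)^(1/5)


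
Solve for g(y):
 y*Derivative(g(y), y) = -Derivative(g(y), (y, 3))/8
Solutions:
 g(y) = C1 + Integral(C2*airyai(-2*y) + C3*airybi(-2*y), y)


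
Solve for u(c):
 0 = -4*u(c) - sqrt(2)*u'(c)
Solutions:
 u(c) = C1*exp(-2*sqrt(2)*c)


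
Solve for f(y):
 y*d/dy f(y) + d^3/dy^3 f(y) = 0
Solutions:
 f(y) = C1 + Integral(C2*airyai(-y) + C3*airybi(-y), y)


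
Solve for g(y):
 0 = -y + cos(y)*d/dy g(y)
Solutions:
 g(y) = C1 + Integral(y/cos(y), y)


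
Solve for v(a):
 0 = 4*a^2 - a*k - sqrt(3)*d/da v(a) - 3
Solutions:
 v(a) = C1 + 4*sqrt(3)*a^3/9 - sqrt(3)*a^2*k/6 - sqrt(3)*a


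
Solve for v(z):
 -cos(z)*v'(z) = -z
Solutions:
 v(z) = C1 + Integral(z/cos(z), z)


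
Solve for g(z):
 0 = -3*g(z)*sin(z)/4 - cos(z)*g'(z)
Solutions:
 g(z) = C1*cos(z)^(3/4)


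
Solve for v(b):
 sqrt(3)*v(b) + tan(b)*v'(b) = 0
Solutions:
 v(b) = C1/sin(b)^(sqrt(3))


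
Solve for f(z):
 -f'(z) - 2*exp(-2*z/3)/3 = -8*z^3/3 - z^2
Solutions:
 f(z) = C1 + 2*z^4/3 + z^3/3 + exp(-2*z/3)


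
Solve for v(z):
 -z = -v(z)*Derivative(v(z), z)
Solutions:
 v(z) = -sqrt(C1 + z^2)
 v(z) = sqrt(C1 + z^2)


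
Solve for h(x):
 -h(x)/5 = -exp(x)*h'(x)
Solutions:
 h(x) = C1*exp(-exp(-x)/5)


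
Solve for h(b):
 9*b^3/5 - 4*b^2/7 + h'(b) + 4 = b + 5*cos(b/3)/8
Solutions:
 h(b) = C1 - 9*b^4/20 + 4*b^3/21 + b^2/2 - 4*b + 15*sin(b/3)/8


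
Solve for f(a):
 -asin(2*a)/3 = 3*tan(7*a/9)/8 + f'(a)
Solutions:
 f(a) = C1 - a*asin(2*a)/3 - sqrt(1 - 4*a^2)/6 + 27*log(cos(7*a/9))/56


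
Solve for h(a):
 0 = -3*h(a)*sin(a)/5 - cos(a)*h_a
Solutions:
 h(a) = C1*cos(a)^(3/5)


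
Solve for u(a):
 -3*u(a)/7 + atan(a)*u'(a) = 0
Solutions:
 u(a) = C1*exp(3*Integral(1/atan(a), a)/7)


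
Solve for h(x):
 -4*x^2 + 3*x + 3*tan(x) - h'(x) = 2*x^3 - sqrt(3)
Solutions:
 h(x) = C1 - x^4/2 - 4*x^3/3 + 3*x^2/2 + sqrt(3)*x - 3*log(cos(x))


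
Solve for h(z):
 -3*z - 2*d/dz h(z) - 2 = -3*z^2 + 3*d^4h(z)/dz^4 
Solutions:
 h(z) = C1 + C4*exp(-2^(1/3)*3^(2/3)*z/3) + z^3/2 - 3*z^2/4 - z + (C2*sin(2^(1/3)*3^(1/6)*z/2) + C3*cos(2^(1/3)*3^(1/6)*z/2))*exp(2^(1/3)*3^(2/3)*z/6)


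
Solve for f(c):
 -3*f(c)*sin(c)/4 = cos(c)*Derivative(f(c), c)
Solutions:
 f(c) = C1*cos(c)^(3/4)


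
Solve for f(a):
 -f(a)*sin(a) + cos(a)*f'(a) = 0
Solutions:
 f(a) = C1/cos(a)


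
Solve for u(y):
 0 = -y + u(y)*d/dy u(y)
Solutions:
 u(y) = -sqrt(C1 + y^2)
 u(y) = sqrt(C1 + y^2)


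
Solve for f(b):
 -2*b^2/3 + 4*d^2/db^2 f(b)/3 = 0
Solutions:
 f(b) = C1 + C2*b + b^4/24


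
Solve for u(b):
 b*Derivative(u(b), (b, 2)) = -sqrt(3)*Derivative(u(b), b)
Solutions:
 u(b) = C1 + C2*b^(1 - sqrt(3))


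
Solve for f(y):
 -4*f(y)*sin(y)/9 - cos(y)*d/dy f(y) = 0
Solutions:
 f(y) = C1*cos(y)^(4/9)


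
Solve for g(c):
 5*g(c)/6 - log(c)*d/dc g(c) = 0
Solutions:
 g(c) = C1*exp(5*li(c)/6)


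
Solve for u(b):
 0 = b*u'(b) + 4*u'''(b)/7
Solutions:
 u(b) = C1 + Integral(C2*airyai(-14^(1/3)*b/2) + C3*airybi(-14^(1/3)*b/2), b)


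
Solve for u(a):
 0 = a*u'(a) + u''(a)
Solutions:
 u(a) = C1 + C2*erf(sqrt(2)*a/2)


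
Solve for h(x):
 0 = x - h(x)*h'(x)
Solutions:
 h(x) = -sqrt(C1 + x^2)
 h(x) = sqrt(C1 + x^2)


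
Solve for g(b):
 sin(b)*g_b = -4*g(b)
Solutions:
 g(b) = C1*(cos(b)^2 + 2*cos(b) + 1)/(cos(b)^2 - 2*cos(b) + 1)


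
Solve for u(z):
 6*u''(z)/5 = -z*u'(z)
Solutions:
 u(z) = C1 + C2*erf(sqrt(15)*z/6)


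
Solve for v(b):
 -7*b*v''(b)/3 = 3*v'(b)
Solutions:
 v(b) = C1 + C2/b^(2/7)


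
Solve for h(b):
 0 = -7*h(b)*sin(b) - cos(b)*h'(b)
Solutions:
 h(b) = C1*cos(b)^7


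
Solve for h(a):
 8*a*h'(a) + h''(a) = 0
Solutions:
 h(a) = C1 + C2*erf(2*a)


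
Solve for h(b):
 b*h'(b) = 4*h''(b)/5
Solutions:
 h(b) = C1 + C2*erfi(sqrt(10)*b/4)


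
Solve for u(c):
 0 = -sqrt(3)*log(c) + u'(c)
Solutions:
 u(c) = C1 + sqrt(3)*c*log(c) - sqrt(3)*c


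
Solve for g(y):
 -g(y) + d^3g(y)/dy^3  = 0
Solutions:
 g(y) = C3*exp(y) + (C1*sin(sqrt(3)*y/2) + C2*cos(sqrt(3)*y/2))*exp(-y/2)


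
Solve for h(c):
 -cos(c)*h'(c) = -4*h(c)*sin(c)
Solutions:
 h(c) = C1/cos(c)^4


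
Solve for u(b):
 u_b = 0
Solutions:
 u(b) = C1


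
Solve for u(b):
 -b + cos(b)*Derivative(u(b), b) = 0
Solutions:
 u(b) = C1 + Integral(b/cos(b), b)


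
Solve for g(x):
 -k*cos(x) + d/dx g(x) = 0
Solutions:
 g(x) = C1 + k*sin(x)


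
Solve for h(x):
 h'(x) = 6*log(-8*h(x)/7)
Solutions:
 -Integral(1/(log(-_y) - log(7) + 3*log(2)), (_y, h(x)))/6 = C1 - x


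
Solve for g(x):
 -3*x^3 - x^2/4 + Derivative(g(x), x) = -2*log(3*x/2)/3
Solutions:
 g(x) = C1 + 3*x^4/4 + x^3/12 - 2*x*log(x)/3 - 2*x*log(3)/3 + 2*x*log(2)/3 + 2*x/3


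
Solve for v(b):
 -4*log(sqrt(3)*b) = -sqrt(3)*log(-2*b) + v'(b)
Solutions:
 v(b) = C1 - b*(4 - sqrt(3))*log(b) + b*(-2*log(3) - sqrt(3) + sqrt(3)*log(2) + 4 + sqrt(3)*I*pi)


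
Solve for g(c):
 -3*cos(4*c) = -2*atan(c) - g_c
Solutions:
 g(c) = C1 - 2*c*atan(c) + log(c^2 + 1) + 3*sin(4*c)/4


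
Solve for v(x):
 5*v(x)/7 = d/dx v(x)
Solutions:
 v(x) = C1*exp(5*x/7)


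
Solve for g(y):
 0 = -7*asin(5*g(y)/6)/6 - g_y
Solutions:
 Integral(1/asin(5*_y/6), (_y, g(y))) = C1 - 7*y/6


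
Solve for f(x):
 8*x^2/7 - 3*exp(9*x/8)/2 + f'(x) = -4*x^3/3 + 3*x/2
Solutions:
 f(x) = C1 - x^4/3 - 8*x^3/21 + 3*x^2/4 + 4*exp(9*x/8)/3


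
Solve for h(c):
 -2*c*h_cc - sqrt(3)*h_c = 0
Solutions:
 h(c) = C1 + C2*c^(1 - sqrt(3)/2)


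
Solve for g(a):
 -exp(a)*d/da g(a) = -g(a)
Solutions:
 g(a) = C1*exp(-exp(-a))


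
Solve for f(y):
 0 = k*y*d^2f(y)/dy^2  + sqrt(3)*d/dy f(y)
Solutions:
 f(y) = C1 + y^(((re(k) - sqrt(3))*re(k) + im(k)^2)/(re(k)^2 + im(k)^2))*(C2*sin(sqrt(3)*log(y)*Abs(im(k))/(re(k)^2 + im(k)^2)) + C3*cos(sqrt(3)*log(y)*im(k)/(re(k)^2 + im(k)^2)))


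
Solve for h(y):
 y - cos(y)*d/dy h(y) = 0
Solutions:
 h(y) = C1 + Integral(y/cos(y), y)


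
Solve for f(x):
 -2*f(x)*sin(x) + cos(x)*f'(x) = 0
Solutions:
 f(x) = C1/cos(x)^2


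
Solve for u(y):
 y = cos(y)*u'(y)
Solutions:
 u(y) = C1 + Integral(y/cos(y), y)


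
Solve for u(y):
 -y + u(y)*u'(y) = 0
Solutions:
 u(y) = -sqrt(C1 + y^2)
 u(y) = sqrt(C1 + y^2)


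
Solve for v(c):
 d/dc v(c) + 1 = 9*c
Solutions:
 v(c) = C1 + 9*c^2/2 - c


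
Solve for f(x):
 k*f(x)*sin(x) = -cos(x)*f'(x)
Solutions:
 f(x) = C1*exp(k*log(cos(x)))


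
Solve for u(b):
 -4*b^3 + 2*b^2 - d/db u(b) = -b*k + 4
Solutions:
 u(b) = C1 - b^4 + 2*b^3/3 + b^2*k/2 - 4*b


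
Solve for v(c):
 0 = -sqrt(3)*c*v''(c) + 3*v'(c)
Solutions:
 v(c) = C1 + C2*c^(1 + sqrt(3))


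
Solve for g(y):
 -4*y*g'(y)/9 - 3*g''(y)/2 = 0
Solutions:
 g(y) = C1 + C2*erf(2*sqrt(3)*y/9)


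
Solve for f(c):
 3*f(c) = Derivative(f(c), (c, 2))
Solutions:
 f(c) = C1*exp(-sqrt(3)*c) + C2*exp(sqrt(3)*c)


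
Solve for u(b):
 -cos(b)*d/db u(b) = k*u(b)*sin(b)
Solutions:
 u(b) = C1*exp(k*log(cos(b)))


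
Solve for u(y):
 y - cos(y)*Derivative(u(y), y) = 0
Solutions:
 u(y) = C1 + Integral(y/cos(y), y)


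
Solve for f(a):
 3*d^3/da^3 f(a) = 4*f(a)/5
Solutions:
 f(a) = C3*exp(30^(2/3)*a/15) + (C1*sin(10^(2/3)*3^(1/6)*a/10) + C2*cos(10^(2/3)*3^(1/6)*a/10))*exp(-30^(2/3)*a/30)


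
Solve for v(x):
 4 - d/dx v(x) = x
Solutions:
 v(x) = C1 - x^2/2 + 4*x


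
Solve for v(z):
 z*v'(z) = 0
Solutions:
 v(z) = C1


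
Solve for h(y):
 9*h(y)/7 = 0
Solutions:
 h(y) = 0


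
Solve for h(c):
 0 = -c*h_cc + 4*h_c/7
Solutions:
 h(c) = C1 + C2*c^(11/7)


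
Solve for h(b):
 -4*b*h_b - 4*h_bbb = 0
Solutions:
 h(b) = C1 + Integral(C2*airyai(-b) + C3*airybi(-b), b)


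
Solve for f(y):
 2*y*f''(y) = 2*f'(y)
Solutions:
 f(y) = C1 + C2*y^2


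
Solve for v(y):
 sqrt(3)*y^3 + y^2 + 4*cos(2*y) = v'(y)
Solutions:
 v(y) = C1 + sqrt(3)*y^4/4 + y^3/3 + 2*sin(2*y)


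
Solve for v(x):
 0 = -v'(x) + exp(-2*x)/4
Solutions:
 v(x) = C1 - exp(-2*x)/8


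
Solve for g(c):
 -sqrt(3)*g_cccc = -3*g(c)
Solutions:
 g(c) = C1*exp(-3^(1/8)*c) + C2*exp(3^(1/8)*c) + C3*sin(3^(1/8)*c) + C4*cos(3^(1/8)*c)


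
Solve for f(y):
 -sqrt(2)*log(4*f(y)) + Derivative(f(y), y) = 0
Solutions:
 -sqrt(2)*Integral(1/(log(_y) + 2*log(2)), (_y, f(y)))/2 = C1 - y


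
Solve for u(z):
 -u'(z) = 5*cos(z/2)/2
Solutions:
 u(z) = C1 - 5*sin(z/2)


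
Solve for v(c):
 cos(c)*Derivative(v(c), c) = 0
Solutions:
 v(c) = C1


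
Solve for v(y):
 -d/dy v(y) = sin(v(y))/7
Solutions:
 y/7 + log(cos(v(y)) - 1)/2 - log(cos(v(y)) + 1)/2 = C1


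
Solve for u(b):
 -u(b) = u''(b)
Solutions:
 u(b) = C1*sin(b) + C2*cos(b)


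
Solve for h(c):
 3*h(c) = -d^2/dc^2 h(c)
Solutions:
 h(c) = C1*sin(sqrt(3)*c) + C2*cos(sqrt(3)*c)


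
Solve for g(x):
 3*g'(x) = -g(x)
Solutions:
 g(x) = C1*exp(-x/3)


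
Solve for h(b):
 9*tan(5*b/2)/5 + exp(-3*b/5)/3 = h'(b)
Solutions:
 h(b) = C1 + 9*log(tan(5*b/2)^2 + 1)/25 - 5*exp(-3*b/5)/9


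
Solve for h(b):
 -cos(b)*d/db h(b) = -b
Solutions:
 h(b) = C1 + Integral(b/cos(b), b)


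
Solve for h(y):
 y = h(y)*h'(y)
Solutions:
 h(y) = -sqrt(C1 + y^2)
 h(y) = sqrt(C1 + y^2)


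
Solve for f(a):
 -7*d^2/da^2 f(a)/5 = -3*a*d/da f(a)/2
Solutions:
 f(a) = C1 + C2*erfi(sqrt(105)*a/14)


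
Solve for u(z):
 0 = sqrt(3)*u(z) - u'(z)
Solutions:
 u(z) = C1*exp(sqrt(3)*z)


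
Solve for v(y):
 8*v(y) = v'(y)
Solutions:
 v(y) = C1*exp(8*y)


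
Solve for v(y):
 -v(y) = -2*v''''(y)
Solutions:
 v(y) = C1*exp(-2^(3/4)*y/2) + C2*exp(2^(3/4)*y/2) + C3*sin(2^(3/4)*y/2) + C4*cos(2^(3/4)*y/2)


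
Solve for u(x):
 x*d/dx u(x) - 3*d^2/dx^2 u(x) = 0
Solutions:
 u(x) = C1 + C2*erfi(sqrt(6)*x/6)


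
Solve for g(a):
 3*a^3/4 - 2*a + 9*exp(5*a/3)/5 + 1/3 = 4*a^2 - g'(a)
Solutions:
 g(a) = C1 - 3*a^4/16 + 4*a^3/3 + a^2 - a/3 - 27*exp(5*a/3)/25


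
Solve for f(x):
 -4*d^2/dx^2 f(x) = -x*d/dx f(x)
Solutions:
 f(x) = C1 + C2*erfi(sqrt(2)*x/4)


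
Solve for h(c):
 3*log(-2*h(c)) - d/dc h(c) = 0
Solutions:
 -Integral(1/(log(-_y) + log(2)), (_y, h(c)))/3 = C1 - c


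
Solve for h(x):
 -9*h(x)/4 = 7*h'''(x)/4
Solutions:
 h(x) = C3*exp(-21^(2/3)*x/7) + (C1*sin(3*3^(1/6)*7^(2/3)*x/14) + C2*cos(3*3^(1/6)*7^(2/3)*x/14))*exp(21^(2/3)*x/14)


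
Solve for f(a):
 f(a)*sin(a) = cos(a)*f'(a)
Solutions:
 f(a) = C1/cos(a)


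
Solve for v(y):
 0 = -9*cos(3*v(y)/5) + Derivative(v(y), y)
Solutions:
 -9*y - 5*log(sin(3*v(y)/5) - 1)/6 + 5*log(sin(3*v(y)/5) + 1)/6 = C1


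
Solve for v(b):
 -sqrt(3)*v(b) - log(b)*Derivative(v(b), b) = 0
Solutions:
 v(b) = C1*exp(-sqrt(3)*li(b))


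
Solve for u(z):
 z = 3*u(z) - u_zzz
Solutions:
 u(z) = C3*exp(3^(1/3)*z) + z/3 + (C1*sin(3^(5/6)*z/2) + C2*cos(3^(5/6)*z/2))*exp(-3^(1/3)*z/2)


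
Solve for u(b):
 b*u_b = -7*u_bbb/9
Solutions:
 u(b) = C1 + Integral(C2*airyai(-21^(2/3)*b/7) + C3*airybi(-21^(2/3)*b/7), b)


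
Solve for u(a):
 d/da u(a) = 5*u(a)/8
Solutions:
 u(a) = C1*exp(5*a/8)


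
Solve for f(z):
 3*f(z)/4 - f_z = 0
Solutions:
 f(z) = C1*exp(3*z/4)


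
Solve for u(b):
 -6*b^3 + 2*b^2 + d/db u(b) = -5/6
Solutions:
 u(b) = C1 + 3*b^4/2 - 2*b^3/3 - 5*b/6


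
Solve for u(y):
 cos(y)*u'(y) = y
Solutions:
 u(y) = C1 + Integral(y/cos(y), y)


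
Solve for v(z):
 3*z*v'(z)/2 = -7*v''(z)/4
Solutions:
 v(z) = C1 + C2*erf(sqrt(21)*z/7)


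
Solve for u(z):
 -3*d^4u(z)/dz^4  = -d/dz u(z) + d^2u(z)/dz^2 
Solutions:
 u(z) = C1 + C2*exp(-2^(1/3)*z*(-2/(9 + sqrt(85))^(1/3) + 2^(1/3)*(9 + sqrt(85))^(1/3))/12)*sin(2^(1/3)*sqrt(3)*z*(2/(9 + sqrt(85))^(1/3) + 2^(1/3)*(9 + sqrt(85))^(1/3))/12) + C3*exp(-2^(1/3)*z*(-2/(9 + sqrt(85))^(1/3) + 2^(1/3)*(9 + sqrt(85))^(1/3))/12)*cos(2^(1/3)*sqrt(3)*z*(2/(9 + sqrt(85))^(1/3) + 2^(1/3)*(9 + sqrt(85))^(1/3))/12) + C4*exp(2^(1/3)*z*(-2/(9 + sqrt(85))^(1/3) + 2^(1/3)*(9 + sqrt(85))^(1/3))/6)


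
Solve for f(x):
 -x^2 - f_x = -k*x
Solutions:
 f(x) = C1 + k*x^2/2 - x^3/3


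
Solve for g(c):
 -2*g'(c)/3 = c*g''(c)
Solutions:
 g(c) = C1 + C2*c^(1/3)


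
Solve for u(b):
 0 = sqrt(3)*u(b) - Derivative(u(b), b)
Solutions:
 u(b) = C1*exp(sqrt(3)*b)


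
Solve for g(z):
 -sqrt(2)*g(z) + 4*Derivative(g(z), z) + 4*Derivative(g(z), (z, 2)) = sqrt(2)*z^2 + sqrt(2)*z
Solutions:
 g(z) = C1*exp(z*(-1 + sqrt(1 + sqrt(2)))/2) + C2*exp(-z*(1 + sqrt(1 + sqrt(2)))/2) - z^2 - 4*sqrt(2)*z - z - 16 - 6*sqrt(2)


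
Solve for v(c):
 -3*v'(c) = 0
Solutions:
 v(c) = C1


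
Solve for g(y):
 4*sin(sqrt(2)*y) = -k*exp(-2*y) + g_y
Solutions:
 g(y) = C1 - k*exp(-2*y)/2 - 2*sqrt(2)*cos(sqrt(2)*y)


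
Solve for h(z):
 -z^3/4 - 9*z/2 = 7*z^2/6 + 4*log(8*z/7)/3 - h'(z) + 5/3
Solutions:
 h(z) = C1 + z^4/16 + 7*z^3/18 + 9*z^2/4 + 4*z*log(z)/3 - 4*z*log(7)/3 + z/3 + 4*z*log(2)


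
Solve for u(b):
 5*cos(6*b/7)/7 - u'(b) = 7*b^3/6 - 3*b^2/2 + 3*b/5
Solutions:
 u(b) = C1 - 7*b^4/24 + b^3/2 - 3*b^2/10 + 5*sin(6*b/7)/6


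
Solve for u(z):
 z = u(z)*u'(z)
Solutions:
 u(z) = -sqrt(C1 + z^2)
 u(z) = sqrt(C1 + z^2)


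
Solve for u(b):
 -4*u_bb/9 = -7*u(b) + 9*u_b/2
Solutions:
 u(b) = C1*exp(3*b*(-27 + sqrt(1177))/16) + C2*exp(-3*b*(27 + sqrt(1177))/16)


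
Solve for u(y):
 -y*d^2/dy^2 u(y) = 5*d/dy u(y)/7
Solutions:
 u(y) = C1 + C2*y^(2/7)


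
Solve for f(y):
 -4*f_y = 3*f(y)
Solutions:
 f(y) = C1*exp(-3*y/4)


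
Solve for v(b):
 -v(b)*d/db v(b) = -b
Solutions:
 v(b) = -sqrt(C1 + b^2)
 v(b) = sqrt(C1 + b^2)


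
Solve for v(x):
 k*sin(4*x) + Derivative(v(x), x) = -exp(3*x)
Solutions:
 v(x) = C1 + k*cos(4*x)/4 - exp(3*x)/3


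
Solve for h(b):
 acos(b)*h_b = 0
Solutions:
 h(b) = C1


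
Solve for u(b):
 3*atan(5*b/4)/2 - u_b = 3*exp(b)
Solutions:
 u(b) = C1 + 3*b*atan(5*b/4)/2 - 3*exp(b) - 3*log(25*b^2 + 16)/5


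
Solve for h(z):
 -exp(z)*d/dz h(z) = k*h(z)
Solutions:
 h(z) = C1*exp(k*exp(-z))


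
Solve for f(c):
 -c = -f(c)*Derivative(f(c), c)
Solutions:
 f(c) = -sqrt(C1 + c^2)
 f(c) = sqrt(C1 + c^2)


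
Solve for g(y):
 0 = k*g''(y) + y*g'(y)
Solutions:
 g(y) = C1 + C2*sqrt(k)*erf(sqrt(2)*y*sqrt(1/k)/2)


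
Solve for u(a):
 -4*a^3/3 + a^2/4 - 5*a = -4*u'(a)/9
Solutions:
 u(a) = C1 + 3*a^4/4 - 3*a^3/16 + 45*a^2/8


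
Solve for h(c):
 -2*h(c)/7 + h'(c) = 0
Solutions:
 h(c) = C1*exp(2*c/7)


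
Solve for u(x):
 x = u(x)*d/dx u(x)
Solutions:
 u(x) = -sqrt(C1 + x^2)
 u(x) = sqrt(C1 + x^2)


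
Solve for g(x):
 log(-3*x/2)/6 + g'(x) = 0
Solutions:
 g(x) = C1 - x*log(-x)/6 + x*(-log(3) + log(2) + 1)/6


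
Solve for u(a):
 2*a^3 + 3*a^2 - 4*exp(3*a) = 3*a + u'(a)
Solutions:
 u(a) = C1 + a^4/2 + a^3 - 3*a^2/2 - 4*exp(3*a)/3


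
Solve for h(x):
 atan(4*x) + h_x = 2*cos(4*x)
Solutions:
 h(x) = C1 - x*atan(4*x) + log(16*x^2 + 1)/8 + sin(4*x)/2


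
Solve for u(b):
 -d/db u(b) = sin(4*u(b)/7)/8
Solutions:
 b/8 + 7*log(cos(4*u(b)/7) - 1)/8 - 7*log(cos(4*u(b)/7) + 1)/8 = C1


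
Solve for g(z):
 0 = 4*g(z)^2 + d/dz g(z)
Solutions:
 g(z) = 1/(C1 + 4*z)


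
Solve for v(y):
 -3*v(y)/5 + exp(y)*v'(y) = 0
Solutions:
 v(y) = C1*exp(-3*exp(-y)/5)


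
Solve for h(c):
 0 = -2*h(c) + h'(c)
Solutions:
 h(c) = C1*exp(2*c)


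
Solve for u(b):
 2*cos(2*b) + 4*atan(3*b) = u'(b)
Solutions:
 u(b) = C1 + 4*b*atan(3*b) - 2*log(9*b^2 + 1)/3 + sin(2*b)


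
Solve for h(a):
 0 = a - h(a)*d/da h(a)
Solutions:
 h(a) = -sqrt(C1 + a^2)
 h(a) = sqrt(C1 + a^2)


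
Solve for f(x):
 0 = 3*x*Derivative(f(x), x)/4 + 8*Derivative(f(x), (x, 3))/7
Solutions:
 f(x) = C1 + Integral(C2*airyai(-42^(1/3)*x/4) + C3*airybi(-42^(1/3)*x/4), x)


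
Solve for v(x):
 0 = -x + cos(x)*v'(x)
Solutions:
 v(x) = C1 + Integral(x/cos(x), x)


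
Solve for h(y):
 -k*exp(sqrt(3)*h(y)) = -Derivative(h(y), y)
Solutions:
 h(y) = sqrt(3)*(2*log(-1/(C1 + k*y)) - log(3))/6


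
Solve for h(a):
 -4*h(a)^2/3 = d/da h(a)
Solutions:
 h(a) = 3/(C1 + 4*a)


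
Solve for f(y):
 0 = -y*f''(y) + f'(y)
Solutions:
 f(y) = C1 + C2*y^2


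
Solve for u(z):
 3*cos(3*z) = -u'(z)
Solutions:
 u(z) = C1 - sin(3*z)


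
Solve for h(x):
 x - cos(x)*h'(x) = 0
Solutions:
 h(x) = C1 + Integral(x/cos(x), x)


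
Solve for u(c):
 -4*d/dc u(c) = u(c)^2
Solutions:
 u(c) = 4/(C1 + c)


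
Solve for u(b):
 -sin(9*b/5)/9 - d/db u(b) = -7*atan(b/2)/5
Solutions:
 u(b) = C1 + 7*b*atan(b/2)/5 - 7*log(b^2 + 4)/5 + 5*cos(9*b/5)/81


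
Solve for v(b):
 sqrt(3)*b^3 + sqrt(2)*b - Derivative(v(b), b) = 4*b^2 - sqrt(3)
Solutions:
 v(b) = C1 + sqrt(3)*b^4/4 - 4*b^3/3 + sqrt(2)*b^2/2 + sqrt(3)*b


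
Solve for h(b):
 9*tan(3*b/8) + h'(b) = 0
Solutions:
 h(b) = C1 + 24*log(cos(3*b/8))


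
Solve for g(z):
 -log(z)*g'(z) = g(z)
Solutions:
 g(z) = C1*exp(-li(z))


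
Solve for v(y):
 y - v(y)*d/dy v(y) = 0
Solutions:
 v(y) = -sqrt(C1 + y^2)
 v(y) = sqrt(C1 + y^2)


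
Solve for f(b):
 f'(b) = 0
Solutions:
 f(b) = C1


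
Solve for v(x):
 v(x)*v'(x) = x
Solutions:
 v(x) = -sqrt(C1 + x^2)
 v(x) = sqrt(C1 + x^2)


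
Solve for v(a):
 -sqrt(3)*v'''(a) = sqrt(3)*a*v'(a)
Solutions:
 v(a) = C1 + Integral(C2*airyai(-a) + C3*airybi(-a), a)


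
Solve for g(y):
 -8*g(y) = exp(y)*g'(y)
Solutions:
 g(y) = C1*exp(8*exp(-y))


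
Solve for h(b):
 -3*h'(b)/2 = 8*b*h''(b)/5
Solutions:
 h(b) = C1 + C2*b^(1/16)


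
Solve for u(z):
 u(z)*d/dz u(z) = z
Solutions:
 u(z) = -sqrt(C1 + z^2)
 u(z) = sqrt(C1 + z^2)


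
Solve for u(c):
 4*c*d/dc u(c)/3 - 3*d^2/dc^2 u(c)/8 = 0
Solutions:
 u(c) = C1 + C2*erfi(4*c/3)


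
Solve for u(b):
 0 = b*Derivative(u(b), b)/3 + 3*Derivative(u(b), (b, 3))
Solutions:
 u(b) = C1 + Integral(C2*airyai(-3^(1/3)*b/3) + C3*airybi(-3^(1/3)*b/3), b)


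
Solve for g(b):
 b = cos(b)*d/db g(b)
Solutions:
 g(b) = C1 + Integral(b/cos(b), b)


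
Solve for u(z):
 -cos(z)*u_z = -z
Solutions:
 u(z) = C1 + Integral(z/cos(z), z)


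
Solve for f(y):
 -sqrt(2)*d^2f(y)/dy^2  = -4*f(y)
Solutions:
 f(y) = C1*exp(-2^(3/4)*y) + C2*exp(2^(3/4)*y)


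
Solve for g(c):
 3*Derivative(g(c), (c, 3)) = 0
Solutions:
 g(c) = C1 + C2*c + C3*c^2


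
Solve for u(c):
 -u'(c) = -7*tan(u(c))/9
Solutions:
 u(c) = pi - asin(C1*exp(7*c/9))
 u(c) = asin(C1*exp(7*c/9))


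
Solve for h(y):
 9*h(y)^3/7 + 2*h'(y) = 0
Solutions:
 h(y) = -sqrt(7)*sqrt(-1/(C1 - 9*y))
 h(y) = sqrt(7)*sqrt(-1/(C1 - 9*y))


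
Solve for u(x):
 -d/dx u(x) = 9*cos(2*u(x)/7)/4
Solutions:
 9*x/4 - 7*log(sin(2*u(x)/7) - 1)/4 + 7*log(sin(2*u(x)/7) + 1)/4 = C1


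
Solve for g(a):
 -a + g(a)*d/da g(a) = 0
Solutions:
 g(a) = -sqrt(C1 + a^2)
 g(a) = sqrt(C1 + a^2)


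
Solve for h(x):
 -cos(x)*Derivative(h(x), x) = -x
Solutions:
 h(x) = C1 + Integral(x/cos(x), x)


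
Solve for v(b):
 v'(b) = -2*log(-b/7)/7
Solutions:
 v(b) = C1 - 2*b*log(-b)/7 + 2*b*(1 + log(7))/7


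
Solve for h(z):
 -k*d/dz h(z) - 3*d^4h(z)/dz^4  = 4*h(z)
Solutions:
 h(z) = C1*exp(2^(2/3)*sqrt(3)*z*(-sqrt(2^(1/3)*(3*k^2 + sqrt(9*k^4 - 16384))^(1/3) + 32/(3*k^2 + sqrt(9*k^4 - 16384))^(1/3)) + sqrt(4*sqrt(3)*k/sqrt(2^(1/3)*(3*k^2 + sqrt(9*k^4 - 16384))^(1/3) + 32/(3*k^2 + sqrt(9*k^4 - 16384))^(1/3)) - 2^(1/3)*(3*k^2 + sqrt(9*k^4 - 16384))^(1/3) - 32/(3*k^2 + sqrt(9*k^4 - 16384))^(1/3)))/12) + C2*exp(2^(2/3)*sqrt(3)*z*(sqrt(2^(1/3)*(3*k^2 + sqrt(9*k^4 - 16384))^(1/3) + 32/(3*k^2 + sqrt(9*k^4 - 16384))^(1/3)) - sqrt(-4*sqrt(3)*k/sqrt(2^(1/3)*(3*k^2 + sqrt(9*k^4 - 16384))^(1/3) + 32/(3*k^2 + sqrt(9*k^4 - 16384))^(1/3)) - 2^(1/3)*(3*k^2 + sqrt(9*k^4 - 16384))^(1/3) - 32/(3*k^2 + sqrt(9*k^4 - 16384))^(1/3)))/12) + C3*exp(2^(2/3)*sqrt(3)*z*(sqrt(2^(1/3)*(3*k^2 + sqrt(9*k^4 - 16384))^(1/3) + 32/(3*k^2 + sqrt(9*k^4 - 16384))^(1/3)) + sqrt(-4*sqrt(3)*k/sqrt(2^(1/3)*(3*k^2 + sqrt(9*k^4 - 16384))^(1/3) + 32/(3*k^2 + sqrt(9*k^4 - 16384))^(1/3)) - 2^(1/3)*(3*k^2 + sqrt(9*k^4 - 16384))^(1/3) - 32/(3*k^2 + sqrt(9*k^4 - 16384))^(1/3)))/12) + C4*exp(-2^(2/3)*sqrt(3)*z*(sqrt(2^(1/3)*(3*k^2 + sqrt(9*k^4 - 16384))^(1/3) + 32/(3*k^2 + sqrt(9*k^4 - 16384))^(1/3)) + sqrt(4*sqrt(3)*k/sqrt(2^(1/3)*(3*k^2 + sqrt(9*k^4 - 16384))^(1/3) + 32/(3*k^2 + sqrt(9*k^4 - 16384))^(1/3)) - 2^(1/3)*(3*k^2 + sqrt(9*k^4 - 16384))^(1/3) - 32/(3*k^2 + sqrt(9*k^4 - 16384))^(1/3)))/12)


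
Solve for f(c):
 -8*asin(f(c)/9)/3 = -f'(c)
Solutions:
 Integral(1/asin(_y/9), (_y, f(c))) = C1 + 8*c/3


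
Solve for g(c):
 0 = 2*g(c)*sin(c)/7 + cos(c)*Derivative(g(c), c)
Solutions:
 g(c) = C1*cos(c)^(2/7)


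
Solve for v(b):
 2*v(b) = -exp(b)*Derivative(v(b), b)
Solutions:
 v(b) = C1*exp(2*exp(-b))


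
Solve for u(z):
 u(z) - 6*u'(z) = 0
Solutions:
 u(z) = C1*exp(z/6)


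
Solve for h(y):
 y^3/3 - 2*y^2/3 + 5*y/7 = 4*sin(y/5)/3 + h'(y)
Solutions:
 h(y) = C1 + y^4/12 - 2*y^3/9 + 5*y^2/14 + 20*cos(y/5)/3


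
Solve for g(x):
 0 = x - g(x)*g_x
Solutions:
 g(x) = -sqrt(C1 + x^2)
 g(x) = sqrt(C1 + x^2)


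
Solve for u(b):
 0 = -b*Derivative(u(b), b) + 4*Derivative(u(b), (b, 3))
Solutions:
 u(b) = C1 + Integral(C2*airyai(2^(1/3)*b/2) + C3*airybi(2^(1/3)*b/2), b)


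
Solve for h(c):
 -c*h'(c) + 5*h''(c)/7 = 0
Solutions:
 h(c) = C1 + C2*erfi(sqrt(70)*c/10)


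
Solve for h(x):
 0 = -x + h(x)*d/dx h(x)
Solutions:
 h(x) = -sqrt(C1 + x^2)
 h(x) = sqrt(C1 + x^2)


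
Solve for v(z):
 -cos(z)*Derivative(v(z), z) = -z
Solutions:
 v(z) = C1 + Integral(z/cos(z), z)


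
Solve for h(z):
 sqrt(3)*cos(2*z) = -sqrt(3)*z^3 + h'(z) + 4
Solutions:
 h(z) = C1 + sqrt(3)*z^4/4 - 4*z + sqrt(3)*sin(2*z)/2


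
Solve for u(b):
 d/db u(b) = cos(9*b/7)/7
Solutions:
 u(b) = C1 + sin(9*b/7)/9


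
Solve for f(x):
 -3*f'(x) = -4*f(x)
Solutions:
 f(x) = C1*exp(4*x/3)


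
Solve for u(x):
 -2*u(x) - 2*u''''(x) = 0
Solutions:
 u(x) = (C1*sin(sqrt(2)*x/2) + C2*cos(sqrt(2)*x/2))*exp(-sqrt(2)*x/2) + (C3*sin(sqrt(2)*x/2) + C4*cos(sqrt(2)*x/2))*exp(sqrt(2)*x/2)


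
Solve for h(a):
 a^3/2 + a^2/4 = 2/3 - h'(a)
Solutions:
 h(a) = C1 - a^4/8 - a^3/12 + 2*a/3


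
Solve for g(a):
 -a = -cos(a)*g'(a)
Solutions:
 g(a) = C1 + Integral(a/cos(a), a)


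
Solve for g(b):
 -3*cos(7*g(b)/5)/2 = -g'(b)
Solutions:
 -3*b/2 - 5*log(sin(7*g(b)/5) - 1)/14 + 5*log(sin(7*g(b)/5) + 1)/14 = C1


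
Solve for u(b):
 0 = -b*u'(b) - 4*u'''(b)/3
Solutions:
 u(b) = C1 + Integral(C2*airyai(-6^(1/3)*b/2) + C3*airybi(-6^(1/3)*b/2), b)


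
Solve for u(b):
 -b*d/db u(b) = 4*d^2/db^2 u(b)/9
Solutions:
 u(b) = C1 + C2*erf(3*sqrt(2)*b/4)


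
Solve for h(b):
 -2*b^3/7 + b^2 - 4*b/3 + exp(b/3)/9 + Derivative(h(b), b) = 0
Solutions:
 h(b) = C1 + b^4/14 - b^3/3 + 2*b^2/3 - exp(b/3)/3


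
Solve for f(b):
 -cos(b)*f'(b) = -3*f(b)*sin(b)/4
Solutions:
 f(b) = C1/cos(b)^(3/4)


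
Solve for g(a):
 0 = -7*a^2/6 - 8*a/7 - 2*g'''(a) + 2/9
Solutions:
 g(a) = C1 + C2*a + C3*a^2 - 7*a^5/720 - a^4/42 + a^3/54


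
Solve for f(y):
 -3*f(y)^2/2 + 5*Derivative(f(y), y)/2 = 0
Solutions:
 f(y) = -5/(C1 + 3*y)


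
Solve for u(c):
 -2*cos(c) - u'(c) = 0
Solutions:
 u(c) = C1 - 2*sin(c)


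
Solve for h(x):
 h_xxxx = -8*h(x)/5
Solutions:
 h(x) = (C1*sin(2^(1/4)*5^(3/4)*x/5) + C2*cos(2^(1/4)*5^(3/4)*x/5))*exp(-2^(1/4)*5^(3/4)*x/5) + (C3*sin(2^(1/4)*5^(3/4)*x/5) + C4*cos(2^(1/4)*5^(3/4)*x/5))*exp(2^(1/4)*5^(3/4)*x/5)


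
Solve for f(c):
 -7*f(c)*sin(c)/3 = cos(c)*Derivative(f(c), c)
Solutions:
 f(c) = C1*cos(c)^(7/3)


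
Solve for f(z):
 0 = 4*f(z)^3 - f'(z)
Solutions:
 f(z) = -sqrt(2)*sqrt(-1/(C1 + 4*z))/2
 f(z) = sqrt(2)*sqrt(-1/(C1 + 4*z))/2


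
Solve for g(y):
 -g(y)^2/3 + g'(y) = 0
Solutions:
 g(y) = -3/(C1 + y)


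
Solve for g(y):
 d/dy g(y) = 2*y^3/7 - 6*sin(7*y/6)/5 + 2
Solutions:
 g(y) = C1 + y^4/14 + 2*y + 36*cos(7*y/6)/35


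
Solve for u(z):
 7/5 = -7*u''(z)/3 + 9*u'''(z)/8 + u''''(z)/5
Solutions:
 u(z) = C1 + C2*z + C3*exp(z*(-135 + sqrt(45105))/48) + C4*exp(-z*(135 + sqrt(45105))/48) - 3*z^2/10


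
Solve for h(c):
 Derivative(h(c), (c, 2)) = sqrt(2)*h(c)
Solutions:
 h(c) = C1*exp(-2^(1/4)*c) + C2*exp(2^(1/4)*c)


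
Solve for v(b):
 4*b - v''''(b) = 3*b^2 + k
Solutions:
 v(b) = C1 + C2*b + C3*b^2 + C4*b^3 - b^6/120 + b^5/30 - b^4*k/24


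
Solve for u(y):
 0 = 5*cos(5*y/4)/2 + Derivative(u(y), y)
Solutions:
 u(y) = C1 - 2*sin(5*y/4)


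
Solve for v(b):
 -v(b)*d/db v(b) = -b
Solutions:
 v(b) = -sqrt(C1 + b^2)
 v(b) = sqrt(C1 + b^2)


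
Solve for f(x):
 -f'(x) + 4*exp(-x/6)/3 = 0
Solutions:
 f(x) = C1 - 8*exp(-x/6)


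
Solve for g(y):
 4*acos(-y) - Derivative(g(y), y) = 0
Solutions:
 g(y) = C1 + 4*y*acos(-y) + 4*sqrt(1 - y^2)


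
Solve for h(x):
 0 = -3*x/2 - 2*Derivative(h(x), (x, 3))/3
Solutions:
 h(x) = C1 + C2*x + C3*x^2 - 3*x^4/32


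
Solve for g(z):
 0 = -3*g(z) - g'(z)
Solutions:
 g(z) = C1*exp(-3*z)


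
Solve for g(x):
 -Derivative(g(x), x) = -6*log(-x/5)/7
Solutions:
 g(x) = C1 + 6*x*log(-x)/7 + 6*x*(-log(5) - 1)/7


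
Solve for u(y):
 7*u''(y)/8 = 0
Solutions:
 u(y) = C1 + C2*y


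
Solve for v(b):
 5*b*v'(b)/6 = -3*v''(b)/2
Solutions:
 v(b) = C1 + C2*erf(sqrt(10)*b/6)


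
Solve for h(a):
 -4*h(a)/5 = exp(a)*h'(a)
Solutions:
 h(a) = C1*exp(4*exp(-a)/5)


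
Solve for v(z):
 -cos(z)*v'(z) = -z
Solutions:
 v(z) = C1 + Integral(z/cos(z), z)


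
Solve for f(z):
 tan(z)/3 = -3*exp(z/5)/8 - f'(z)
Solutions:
 f(z) = C1 - 15*exp(z/5)/8 + log(cos(z))/3


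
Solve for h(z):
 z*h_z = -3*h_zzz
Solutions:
 h(z) = C1 + Integral(C2*airyai(-3^(2/3)*z/3) + C3*airybi(-3^(2/3)*z/3), z)


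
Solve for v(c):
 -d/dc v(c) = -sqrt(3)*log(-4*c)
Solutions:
 v(c) = C1 + sqrt(3)*c*log(-c) + sqrt(3)*c*(-1 + 2*log(2))


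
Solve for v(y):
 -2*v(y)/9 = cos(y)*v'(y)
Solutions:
 v(y) = C1*(sin(y) - 1)^(1/9)/(sin(y) + 1)^(1/9)


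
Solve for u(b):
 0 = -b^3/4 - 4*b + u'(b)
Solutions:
 u(b) = C1 + b^4/16 + 2*b^2


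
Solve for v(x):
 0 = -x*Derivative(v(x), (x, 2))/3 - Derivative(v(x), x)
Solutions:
 v(x) = C1 + C2/x^2


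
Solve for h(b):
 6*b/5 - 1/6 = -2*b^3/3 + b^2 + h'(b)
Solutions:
 h(b) = C1 + b^4/6 - b^3/3 + 3*b^2/5 - b/6


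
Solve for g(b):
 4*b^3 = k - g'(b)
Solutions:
 g(b) = C1 - b^4 + b*k


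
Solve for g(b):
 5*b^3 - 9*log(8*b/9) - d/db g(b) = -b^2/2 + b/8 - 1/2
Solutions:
 g(b) = C1 + 5*b^4/4 + b^3/6 - b^2/16 - 9*b*log(b) - 27*b*log(2) + 19*b/2 + 18*b*log(3)


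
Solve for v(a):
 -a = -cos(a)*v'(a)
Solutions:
 v(a) = C1 + Integral(a/cos(a), a)


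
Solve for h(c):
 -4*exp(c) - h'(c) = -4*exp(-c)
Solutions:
 h(c) = C1 - 8*cosh(c)


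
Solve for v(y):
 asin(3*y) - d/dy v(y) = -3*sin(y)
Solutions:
 v(y) = C1 + y*asin(3*y) + sqrt(1 - 9*y^2)/3 - 3*cos(y)


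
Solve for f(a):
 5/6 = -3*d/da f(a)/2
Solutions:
 f(a) = C1 - 5*a/9


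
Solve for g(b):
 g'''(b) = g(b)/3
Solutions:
 g(b) = C3*exp(3^(2/3)*b/3) + (C1*sin(3^(1/6)*b/2) + C2*cos(3^(1/6)*b/2))*exp(-3^(2/3)*b/6)


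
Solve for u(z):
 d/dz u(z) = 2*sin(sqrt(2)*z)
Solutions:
 u(z) = C1 - sqrt(2)*cos(sqrt(2)*z)


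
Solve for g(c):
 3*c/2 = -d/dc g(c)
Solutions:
 g(c) = C1 - 3*c^2/4


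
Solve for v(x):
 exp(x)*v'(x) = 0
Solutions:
 v(x) = C1


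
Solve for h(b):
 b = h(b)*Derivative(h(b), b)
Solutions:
 h(b) = -sqrt(C1 + b^2)
 h(b) = sqrt(C1 + b^2)


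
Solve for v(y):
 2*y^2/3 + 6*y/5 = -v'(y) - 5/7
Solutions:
 v(y) = C1 - 2*y^3/9 - 3*y^2/5 - 5*y/7


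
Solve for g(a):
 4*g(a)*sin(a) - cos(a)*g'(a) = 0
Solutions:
 g(a) = C1/cos(a)^4


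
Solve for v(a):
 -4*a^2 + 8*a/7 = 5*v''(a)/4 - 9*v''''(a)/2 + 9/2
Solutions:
 v(a) = C1 + C2*a + C3*exp(-sqrt(10)*a/6) + C4*exp(sqrt(10)*a/6) - 4*a^4/15 + 16*a^3/105 - 333*a^2/25


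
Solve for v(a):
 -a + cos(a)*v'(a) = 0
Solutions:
 v(a) = C1 + Integral(a/cos(a), a)


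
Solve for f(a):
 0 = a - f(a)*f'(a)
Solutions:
 f(a) = -sqrt(C1 + a^2)
 f(a) = sqrt(C1 + a^2)


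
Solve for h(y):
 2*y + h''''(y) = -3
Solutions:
 h(y) = C1 + C2*y + C3*y^2 + C4*y^3 - y^5/60 - y^4/8


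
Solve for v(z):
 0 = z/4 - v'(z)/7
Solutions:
 v(z) = C1 + 7*z^2/8


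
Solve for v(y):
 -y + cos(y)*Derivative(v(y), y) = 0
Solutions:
 v(y) = C1 + Integral(y/cos(y), y)


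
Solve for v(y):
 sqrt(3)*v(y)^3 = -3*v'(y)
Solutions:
 v(y) = -sqrt(6)*sqrt(-1/(C1 - sqrt(3)*y))/2
 v(y) = sqrt(6)*sqrt(-1/(C1 - sqrt(3)*y))/2


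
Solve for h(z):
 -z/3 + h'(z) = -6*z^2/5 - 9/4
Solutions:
 h(z) = C1 - 2*z^3/5 + z^2/6 - 9*z/4


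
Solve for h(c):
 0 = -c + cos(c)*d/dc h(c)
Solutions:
 h(c) = C1 + Integral(c/cos(c), c)


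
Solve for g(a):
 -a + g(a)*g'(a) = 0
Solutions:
 g(a) = -sqrt(C1 + a^2)
 g(a) = sqrt(C1 + a^2)


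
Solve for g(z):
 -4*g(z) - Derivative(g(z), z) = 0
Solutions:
 g(z) = C1*exp(-4*z)


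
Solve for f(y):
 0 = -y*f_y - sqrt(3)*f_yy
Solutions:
 f(y) = C1 + C2*erf(sqrt(2)*3^(3/4)*y/6)


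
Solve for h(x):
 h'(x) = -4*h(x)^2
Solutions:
 h(x) = 1/(C1 + 4*x)


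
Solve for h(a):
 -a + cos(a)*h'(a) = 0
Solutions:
 h(a) = C1 + Integral(a/cos(a), a)


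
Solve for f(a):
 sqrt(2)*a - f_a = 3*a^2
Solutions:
 f(a) = C1 - a^3 + sqrt(2)*a^2/2


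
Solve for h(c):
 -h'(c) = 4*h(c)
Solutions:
 h(c) = C1*exp(-4*c)


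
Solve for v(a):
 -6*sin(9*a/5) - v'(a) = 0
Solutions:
 v(a) = C1 + 10*cos(9*a/5)/3


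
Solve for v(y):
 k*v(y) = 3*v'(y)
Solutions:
 v(y) = C1*exp(k*y/3)


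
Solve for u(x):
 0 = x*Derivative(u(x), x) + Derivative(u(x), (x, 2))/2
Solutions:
 u(x) = C1 + C2*erf(x)


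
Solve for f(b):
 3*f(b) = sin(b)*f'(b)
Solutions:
 f(b) = C1*(cos(b) - 1)^(3/2)/(cos(b) + 1)^(3/2)


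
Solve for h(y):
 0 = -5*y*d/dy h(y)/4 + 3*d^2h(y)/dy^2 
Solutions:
 h(y) = C1 + C2*erfi(sqrt(30)*y/12)


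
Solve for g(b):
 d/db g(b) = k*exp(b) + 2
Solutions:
 g(b) = C1 + 2*b + k*exp(b)


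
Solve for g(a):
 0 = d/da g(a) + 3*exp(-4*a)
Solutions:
 g(a) = C1 + 3*exp(-4*a)/4


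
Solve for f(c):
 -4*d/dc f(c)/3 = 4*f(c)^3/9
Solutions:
 f(c) = -sqrt(6)*sqrt(-1/(C1 - c))/2
 f(c) = sqrt(6)*sqrt(-1/(C1 - c))/2


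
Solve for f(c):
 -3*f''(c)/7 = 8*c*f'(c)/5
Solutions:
 f(c) = C1 + C2*erf(2*sqrt(105)*c/15)


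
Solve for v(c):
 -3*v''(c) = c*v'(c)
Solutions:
 v(c) = C1 + C2*erf(sqrt(6)*c/6)


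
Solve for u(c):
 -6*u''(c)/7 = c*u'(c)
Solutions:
 u(c) = C1 + C2*erf(sqrt(21)*c/6)


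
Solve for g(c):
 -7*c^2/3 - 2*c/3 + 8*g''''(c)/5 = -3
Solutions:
 g(c) = C1 + C2*c + C3*c^2 + C4*c^3 + 7*c^6/1728 + c^5/288 - 5*c^4/64


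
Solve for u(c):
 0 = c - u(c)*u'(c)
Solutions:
 u(c) = -sqrt(C1 + c^2)
 u(c) = sqrt(C1 + c^2)


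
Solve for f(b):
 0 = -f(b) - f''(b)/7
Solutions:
 f(b) = C1*sin(sqrt(7)*b) + C2*cos(sqrt(7)*b)


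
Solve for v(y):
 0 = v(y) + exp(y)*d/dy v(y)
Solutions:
 v(y) = C1*exp(exp(-y))


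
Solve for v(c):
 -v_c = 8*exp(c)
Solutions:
 v(c) = C1 - 8*exp(c)


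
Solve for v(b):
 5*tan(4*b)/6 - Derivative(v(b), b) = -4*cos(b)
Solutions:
 v(b) = C1 - 5*log(cos(4*b))/24 + 4*sin(b)


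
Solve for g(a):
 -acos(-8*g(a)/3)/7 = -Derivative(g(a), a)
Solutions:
 Integral(1/acos(-8*_y/3), (_y, g(a))) = C1 + a/7


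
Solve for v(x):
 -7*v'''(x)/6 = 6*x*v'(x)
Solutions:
 v(x) = C1 + Integral(C2*airyai(-42^(2/3)*x/7) + C3*airybi(-42^(2/3)*x/7), x)


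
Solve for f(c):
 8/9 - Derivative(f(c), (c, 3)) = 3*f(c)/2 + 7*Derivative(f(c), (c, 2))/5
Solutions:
 f(c) = C1*exp(c*(-28 + 98*2^(2/3)/(45*sqrt(64345) + 11497)^(1/3) + 2^(1/3)*(45*sqrt(64345) + 11497)^(1/3))/60)*sin(2^(1/3)*sqrt(3)*c*(-(45*sqrt(64345) + 11497)^(1/3) + 98*2^(1/3)/(45*sqrt(64345) + 11497)^(1/3))/60) + C2*exp(c*(-28 + 98*2^(2/3)/(45*sqrt(64345) + 11497)^(1/3) + 2^(1/3)*(45*sqrt(64345) + 11497)^(1/3))/60)*cos(2^(1/3)*sqrt(3)*c*(-(45*sqrt(64345) + 11497)^(1/3) + 98*2^(1/3)/(45*sqrt(64345) + 11497)^(1/3))/60) + C3*exp(-c*(98*2^(2/3)/(45*sqrt(64345) + 11497)^(1/3) + 14 + 2^(1/3)*(45*sqrt(64345) + 11497)^(1/3))/30) + 16/27
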